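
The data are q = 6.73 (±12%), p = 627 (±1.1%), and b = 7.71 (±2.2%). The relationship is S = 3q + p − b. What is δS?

7.31

Each term contributes (cᵢ δxᵢ)² to (δS)²:
  (3·δq)² = 5.87;  (δp)² = 47.6;  (δb)² = 0.0288
δS = √(53.5) = 7.31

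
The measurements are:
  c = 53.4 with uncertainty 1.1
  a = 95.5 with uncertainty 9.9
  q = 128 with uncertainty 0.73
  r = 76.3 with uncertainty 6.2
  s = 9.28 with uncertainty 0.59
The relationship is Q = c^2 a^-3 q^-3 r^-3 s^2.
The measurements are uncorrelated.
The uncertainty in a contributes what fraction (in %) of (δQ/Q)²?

(δQ/Q)² = (2·δc/c)² + (-3·δa/a)² + (-3·δq/q)² + (-3·δr/r)² + (2·δs/s)²
  c term: (2×0.0206)² = 0.00170
  a term: (-3×0.104)² = 0.0967
  q term: (-3×0.00570)² = 0.000293
  r term: (-3×0.0813)² = 0.0594
  s term: (2×0.0636)² = 0.0162
Total = 0.174. Share from a = 0.0967/0.174 = 0.555.

55.5%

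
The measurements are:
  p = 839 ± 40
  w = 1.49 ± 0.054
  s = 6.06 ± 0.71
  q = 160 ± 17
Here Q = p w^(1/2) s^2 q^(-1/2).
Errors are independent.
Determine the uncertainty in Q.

Each factor contributes (exponent × relative error)² to (δQ/Q)²:
  (1·δp/p)² = (1×0.0477)² = 0.00227;  (½·δw/w)² = (0.5×0.0362)² = 0.000328;  (2·δs/s)² = (2×0.117)² = 0.0549;  (−½·δq/q)² = (-0.5×0.106)² = 0.00282
δQ/Q = √(0.0603) = 0.246
Q = 2970, so δQ = 0.246 × 2970 = 730.

730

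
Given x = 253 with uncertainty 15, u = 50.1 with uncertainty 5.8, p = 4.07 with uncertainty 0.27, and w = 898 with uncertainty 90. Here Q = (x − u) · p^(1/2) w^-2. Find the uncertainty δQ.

0.000111

Let h = x − u = 203. δh = √(δx² + δu²) = √(225 + 33.6) = 16.1, so δh/h = 0.0793.
Q is then a monomial in h, p, w:
δQ/Q = √((δh/h)² + (½·δp/p)² + (-2·δw/w)²) = √(0.00628 + 0.00110 + 0.0402) = 0.218
Q = 0.000508, so δQ = 0.218 × 0.000508 = 0.000111.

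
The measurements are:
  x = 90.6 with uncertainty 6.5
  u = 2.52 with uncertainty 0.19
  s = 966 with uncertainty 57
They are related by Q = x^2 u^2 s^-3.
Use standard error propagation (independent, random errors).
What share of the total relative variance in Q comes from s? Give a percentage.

42.0%

(δQ/Q)² = (2·δx/x)² + (2·δu/u)² + (-3·δs/s)²
  x term: (2×0.0717)² = 0.0206
  u term: (2×0.0754)² = 0.0227
  s term: (-3×0.0590)² = 0.0313
Total = 0.0747. Share from s = 0.0313/0.0747 = 0.420.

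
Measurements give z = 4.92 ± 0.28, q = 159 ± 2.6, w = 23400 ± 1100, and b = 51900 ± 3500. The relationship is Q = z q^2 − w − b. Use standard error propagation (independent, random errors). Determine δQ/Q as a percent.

Let p = z·q^2 = 1.24e+05. δp/p = √((1·δz/z)² + (2·δq/q)²) = √(0.00324 + 0.00107) = 0.0656, so δp = 8160.
Q = p − w − b: δQ = √(δp² + δw² + δb²) = √(6.67e+07 + 1.21e+06 + 1.22e+07) = 8950
Q = 49100, so δQ/Q = 8950/49100 = 0.182.

18.2%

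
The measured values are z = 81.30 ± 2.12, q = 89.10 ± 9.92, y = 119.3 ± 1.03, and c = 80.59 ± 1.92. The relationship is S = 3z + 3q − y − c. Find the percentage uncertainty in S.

9.80%

Absolute uncertainties add in quadrature for a linear combination:
  (3·δz)² = 40.4;  (3·δq)² = 886;  (δy)² = 1.06;  (δc)² = 3.69
δS = √(931) = 30.5
S = 311.3, so δS/S = 30.5/311.3 = 0.0980.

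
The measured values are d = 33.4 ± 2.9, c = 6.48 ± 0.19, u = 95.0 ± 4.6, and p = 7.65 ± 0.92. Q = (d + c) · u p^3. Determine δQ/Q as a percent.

Let w = d + c = 39.9. δw = √(δd² + δc²) = √(8.41 + 0.0361) = 2.91, so δw/w = 0.0729.
Q is then a monomial in w, u, p:
δQ/Q = √((δw/w)² + (1·δu/u)² + (3·δp/p)²) = √(0.00531 + 0.00234 + 0.130) = 0.371

37.1%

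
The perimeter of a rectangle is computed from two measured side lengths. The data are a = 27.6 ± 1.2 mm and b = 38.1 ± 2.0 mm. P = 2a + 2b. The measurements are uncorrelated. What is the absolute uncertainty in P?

4.66 mm

For a sum/difference, combine absolute errors in quadrature:
  (2·δa)² = 5.76;  (2·δb)² = 16.0
δP = √(21.8) = 4.66 mm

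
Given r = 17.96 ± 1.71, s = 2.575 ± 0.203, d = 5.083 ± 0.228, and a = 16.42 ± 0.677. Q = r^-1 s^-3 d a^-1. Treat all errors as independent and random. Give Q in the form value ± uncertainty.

Products/powers → add relative errors in quadrature, weighted by exponent:
  (-1·δr/r)² = (-1×0.0952)² = 0.00907;  (-3·δs/s)² = (-3×0.0788)² = 0.0559;  (1·δd/d)² = (1×0.0449)² = 0.00201;  (-1·δa/a)² = (-1×0.0412)² = 0.00170
δQ/Q = √(0.0687) = 0.262
Q = 0.001010, so δQ = 0.262 × 0.001010 = 0.000265.

0.001010 ± 0.000265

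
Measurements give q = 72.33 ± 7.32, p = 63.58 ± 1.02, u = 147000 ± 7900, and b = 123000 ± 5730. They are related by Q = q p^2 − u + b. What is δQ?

32500

Let w = q·p^2 = 292400. δw/w = √((1·δq/q)² + (2·δp/p)²) = √(0.0102 + 0.00103) = 0.106, so δw = 31000.
Q = w − u + b: δQ = √(δw² + δu² + δb²) = √(9.64e+08 + 6.24e+07 + 3.28e+07) = 32500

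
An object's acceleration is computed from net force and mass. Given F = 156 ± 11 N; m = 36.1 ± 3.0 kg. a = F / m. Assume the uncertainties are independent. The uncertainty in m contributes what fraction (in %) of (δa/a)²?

58.1%

(δa/a)² = (1·δF/F)² + (-1·δm/m)²
  F term: (1×0.0705)² = 0.00497
  m term: (-1×0.0831)² = 0.00691
Total = 0.0119. Share from m = 0.00691/0.0119 = 0.581.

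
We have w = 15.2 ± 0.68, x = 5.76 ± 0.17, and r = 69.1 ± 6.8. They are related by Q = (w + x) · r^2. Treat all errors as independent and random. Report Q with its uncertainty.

(1.00 ± 0.200) × 10^5

Let u = w + x = 21.0. δu = √(δw² + δx²) = √(0.462 + 0.0289) = 0.701, so δu/u = 0.0334.
Q is then a monomial in u, r:
δQ/Q = √((δu/u)² + (2·δr/r)²) = √(0.00112 + 0.0387) = 0.200
Q = 1e+05, so δQ = 0.200 × 1e+05 = 20000.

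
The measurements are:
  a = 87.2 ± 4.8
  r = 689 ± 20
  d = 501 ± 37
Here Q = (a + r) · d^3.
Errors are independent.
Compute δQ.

2.18e+10

Let u = a + r = 776. δu = √(δa² + δr²) = √(23.0 + 400) = 20.6, so δu/u = 0.0265.
Q is then a monomial in u, d:
δQ/Q = √((δu/u)² + (3·δd/d)²) = √(0.000702 + 0.0491) = 0.223
Q = 9.76e+10, so δQ = 0.223 × 9.76e+10 = 2.18e+10.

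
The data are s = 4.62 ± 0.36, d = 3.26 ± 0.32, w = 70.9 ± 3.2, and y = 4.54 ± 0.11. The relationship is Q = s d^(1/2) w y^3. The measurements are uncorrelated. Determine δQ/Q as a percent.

12.6%

Products/powers → add relative errors in quadrature, weighted by exponent:
  (1·δs/s)² = (1×0.0779)² = 0.00607;  (½·δd/d)² = (0.5×0.0982)² = 0.00241;  (1·δw/w)² = (1×0.0451)² = 0.00204;  (3·δy/y)² = (3×0.0242)² = 0.00528
δQ/Q = √(0.0158) = 0.126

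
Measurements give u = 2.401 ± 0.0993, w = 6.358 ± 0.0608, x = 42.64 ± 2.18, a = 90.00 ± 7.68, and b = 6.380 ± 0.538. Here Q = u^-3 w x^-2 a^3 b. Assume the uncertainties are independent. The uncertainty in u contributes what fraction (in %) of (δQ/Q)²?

(δQ/Q)² = (-3·δu/u)² + (1·δw/w)² + (-2·δx/x)² + (3·δa/a)² + (1·δb/b)²
  u term: (-3×0.0414)² = 0.0154
  w term: (1×0.00956)² = 9.14e-05
  x term: (-2×0.0511)² = 0.0105
  a term: (3×0.0853)² = 0.0655
  b term: (1×0.0843)² = 0.00711
Total = 0.0986. Share from u = 0.0154/0.0986 = 0.156.

15.6%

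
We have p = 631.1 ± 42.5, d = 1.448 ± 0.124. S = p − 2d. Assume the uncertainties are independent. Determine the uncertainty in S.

42.5

S is a linear combination, so absolute uncertainties add in quadrature:
  (δp)² = 1810;  (2·δd)² = 0.0615
δS = √(1810) = 42.5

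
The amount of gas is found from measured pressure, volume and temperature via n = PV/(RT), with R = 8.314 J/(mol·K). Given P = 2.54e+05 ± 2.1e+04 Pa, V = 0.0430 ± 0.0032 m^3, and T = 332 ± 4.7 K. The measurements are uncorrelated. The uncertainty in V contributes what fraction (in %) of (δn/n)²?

44.0%

(δn/n)² = (1·δP/P)² + (1·δV/V)² + (-1·δT/T)²
  P term: (1×0.0827)² = 0.00684
  V term: (1×0.0744)² = 0.00554
  T term: (-1×0.0142)² = 0.000200
Total = 0.0126. Share from V = 0.00554/0.0126 = 0.440.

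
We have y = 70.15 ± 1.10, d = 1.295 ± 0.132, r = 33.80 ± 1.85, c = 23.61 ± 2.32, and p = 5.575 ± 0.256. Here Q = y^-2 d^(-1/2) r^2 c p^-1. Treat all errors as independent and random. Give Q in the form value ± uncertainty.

0.8640 ± 0.143

For a monomial Q ∝ y^-2, d^(-1/2), r^2, c, p^-1, fractional errors add in quadrature:
  (-2·δy/y)² = (-2×0.0157)² = 0.000984;  (−½·δd/d)² = (-0.5×0.102)² = 0.00260;  (2·δr/r)² = (2×0.0547)² = 0.0120;  (1·δc/c)² = (1×0.0983)² = 0.00966;  (-1·δp/p)² = (-1×0.0459)² = 0.00211
δQ/Q = √(0.0273) = 0.165
Q = 0.8640, so δQ = 0.165 × 0.8640 = 0.143.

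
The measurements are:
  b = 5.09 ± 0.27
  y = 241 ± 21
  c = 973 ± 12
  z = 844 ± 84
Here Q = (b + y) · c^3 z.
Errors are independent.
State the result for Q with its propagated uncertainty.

Let u = b + y = 246. δu = √(δb² + δy²) = √(0.0729 + 441) = 21.0, so δu/u = 0.0853.
Q is then a monomial in u, c, z:
δQ/Q = √((δu/u)² + (3·δc/c)² + (1·δz/z)²) = √(0.00728 + 0.00137 + 0.00991) = 0.136
Q = 1.91e+14, so δQ = 0.136 × 1.91e+14 = 2.61e+13.

(1.91 ± 0.261) × 10^14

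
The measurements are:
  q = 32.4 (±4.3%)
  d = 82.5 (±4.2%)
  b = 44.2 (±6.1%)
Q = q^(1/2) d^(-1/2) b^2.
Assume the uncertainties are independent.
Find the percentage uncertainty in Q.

Products/powers → add relative errors in quadrature, weighted by exponent:
  (½·δq/q)² = (0.5×0.0430)² = 0.000462;  (−½·δd/d)² = (-0.5×0.0420)² = 0.000441;  (2·δb/b)² = (2×0.0610)² = 0.0149
δQ/Q = √(0.0158) = 0.126

12.6%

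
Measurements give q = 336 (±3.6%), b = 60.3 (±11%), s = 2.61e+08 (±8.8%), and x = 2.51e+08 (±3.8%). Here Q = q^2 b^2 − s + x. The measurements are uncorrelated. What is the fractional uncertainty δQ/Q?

0.245

Let p = q^2·b^2 = 4.11e+08. δp/p = √((2·δq/q)² + (2·δb/b)²) = √(0.00518 + 0.0484) = 0.231, so δp = 9.5e+07.
Q = p − s + x: δQ = √(δp² + δs² + δx²) = √(9.03e+15 + 5.28e+14 + 9.1e+13) = 9.82e+07
Q = 4.01e+08, so δQ/Q = 9.82e+07/4.01e+08 = 0.245.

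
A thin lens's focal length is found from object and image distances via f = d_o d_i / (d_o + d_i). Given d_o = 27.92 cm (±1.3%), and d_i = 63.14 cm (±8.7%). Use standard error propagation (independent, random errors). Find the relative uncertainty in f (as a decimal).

∂f/∂d_o = (d_i/(d_o+d_i))² = 0.481;  ∂f/∂d_i = (d_o/(d_o+d_i))² = 0.0940
δf = √((∂f/∂d_o · δd_o)² + (∂f/∂d_i · δd_i)²) = √(0.0305 + 0.267) = 0.545 cm
f = 19.36 cm, so δf/f = 0.545/19.36 = 0.0282.

0.0282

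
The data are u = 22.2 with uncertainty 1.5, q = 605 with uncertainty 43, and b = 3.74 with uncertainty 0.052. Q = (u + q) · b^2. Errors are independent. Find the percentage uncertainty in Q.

7.40%

Let w = u + q = 627. δw = √(δu² + δq²) = √(2.25 + 1850) = 43.0, so δw/w = 0.0686.
Q is then a monomial in w, b:
δQ/Q = √((δw/w)² + (2·δb/b)²) = √(0.00471 + 0.000773) = 0.0740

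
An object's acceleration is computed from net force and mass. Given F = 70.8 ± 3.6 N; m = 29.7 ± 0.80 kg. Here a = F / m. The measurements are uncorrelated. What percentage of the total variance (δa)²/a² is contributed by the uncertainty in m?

21.9%

(δa/a)² = (1·δF/F)² + (-1·δm/m)²
  F term: (1×0.0508)² = 0.00259
  m term: (-1×0.0269)² = 0.000726
Total = 0.00331. Share from m = 0.000726/0.00331 = 0.219.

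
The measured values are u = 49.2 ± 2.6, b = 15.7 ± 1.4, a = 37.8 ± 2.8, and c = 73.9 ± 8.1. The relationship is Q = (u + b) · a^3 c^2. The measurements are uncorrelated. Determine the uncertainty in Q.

6.04e+09

Let w = u + b = 64.9. δw = √(δu² + δb²) = √(6.76 + 1.96) = 2.95, so δw/w = 0.0455.
Q is then a monomial in w, a, c:
δQ/Q = √((δw/w)² + (3·δa/a)² + (2·δc/c)²) = √(0.00207 + 0.0494 + 0.0481) = 0.315
Q = 1.91e+10, so δQ = 0.315 × 1.91e+10 = 6.04e+09.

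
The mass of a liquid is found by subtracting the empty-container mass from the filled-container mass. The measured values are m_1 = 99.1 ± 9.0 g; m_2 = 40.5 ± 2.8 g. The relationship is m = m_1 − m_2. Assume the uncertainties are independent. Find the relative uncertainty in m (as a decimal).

0.161

Each term contributes (cᵢ δxᵢ)² to (δm)²:
  (δm_1)² = 81.0;  (δm_2)² = 7.84
δm = √(88.8) = 9.43 g
m = 58.6 g, so δm/m = 9.43/58.6 = 0.161.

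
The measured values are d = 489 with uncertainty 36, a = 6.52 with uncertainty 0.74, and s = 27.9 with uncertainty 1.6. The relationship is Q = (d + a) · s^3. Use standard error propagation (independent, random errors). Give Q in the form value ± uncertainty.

(1.08 ± 0.201) × 10^7

Let u = d + a = 496. δu = √(δd² + δa²) = √(1300 + 0.548) = 36.0, so δu/u = 0.0727.
Q is then a monomial in u, s:
δQ/Q = √((δu/u)² + (3·δs/s)²) = √(0.00528 + 0.0296) = 0.187
Q = 1.08e+07, so δQ = 0.187 × 1.08e+07 = 2.01e+06.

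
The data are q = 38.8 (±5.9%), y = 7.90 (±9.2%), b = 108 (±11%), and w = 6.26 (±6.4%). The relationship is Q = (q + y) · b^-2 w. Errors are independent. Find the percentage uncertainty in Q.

Let u = q + y = 46.7. δu = √(δq² + δy²) = √(5.24 + 0.528) = 2.40, so δu/u = 0.0514.
Q is then a monomial in u, b, w:
δQ/Q = √((δu/u)² + (-2·δb/b)² + (1·δw/w)²) = √(0.00265 + 0.0484 + 0.00410) = 0.235

23.5%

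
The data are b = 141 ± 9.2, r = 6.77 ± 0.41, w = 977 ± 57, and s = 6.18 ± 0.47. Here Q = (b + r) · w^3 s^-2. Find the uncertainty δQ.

Let u = b + r = 148. δu = √(δb² + δr²) = √(84.6 + 0.168) = 9.21, so δu/u = 0.0623.
Q is then a monomial in u, w, s:
δQ/Q = √((δu/u)² + (3·δw/w)² + (-2·δs/s)²) = √(0.00388 + 0.0306 + 0.0231) = 0.240
Q = 3.61e+09, so δQ = 0.240 × 3.61e+09 = 8.66e+08.

8.66e+08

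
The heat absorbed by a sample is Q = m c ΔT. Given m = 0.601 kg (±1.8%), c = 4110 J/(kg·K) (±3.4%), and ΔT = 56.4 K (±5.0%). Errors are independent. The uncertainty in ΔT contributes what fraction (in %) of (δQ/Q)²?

62.8%

(δQ/Q)² = (1·δm/m)² + (1·δc/c)² + (1·δΔT/ΔT)²
  m term: (1×0.0180)² = 0.000324
  c term: (1×0.0340)² = 0.00116
  ΔT term: (1×0.0500)² = 0.00250
Total = 0.00398. Share from ΔT = 0.00250/0.00398 = 0.628.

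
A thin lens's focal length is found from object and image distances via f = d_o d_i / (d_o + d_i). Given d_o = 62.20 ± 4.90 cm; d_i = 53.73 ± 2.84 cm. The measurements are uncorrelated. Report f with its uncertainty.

∂f/∂d_o = (d_i/(d_o+d_i))² = 0.215;  ∂f/∂d_i = (d_o/(d_o+d_i))² = 0.288
δf = √((∂f/∂d_o · δd_o)² + (∂f/∂d_i · δd_i)²) = √(1.11 + 0.668) = 1.33 cm
f = 28.83 cm.

28.83 ± 1.33 cm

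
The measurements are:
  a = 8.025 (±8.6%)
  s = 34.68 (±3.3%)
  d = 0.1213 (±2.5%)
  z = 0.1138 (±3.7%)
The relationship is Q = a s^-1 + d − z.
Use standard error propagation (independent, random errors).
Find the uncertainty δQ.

Let p = a·s^-1 = 0.2314. δp/p = √((1·δa/a)² + (-1·δs/s)²) = √(0.00740 + 0.00109) = 0.0921, so δp = 0.0213.
Q = p + d − z: δQ = √(δp² + δd² + δz²) = √(0.000454 + 9.2e-06 + 1.77e-05) = 0.0219

0.0219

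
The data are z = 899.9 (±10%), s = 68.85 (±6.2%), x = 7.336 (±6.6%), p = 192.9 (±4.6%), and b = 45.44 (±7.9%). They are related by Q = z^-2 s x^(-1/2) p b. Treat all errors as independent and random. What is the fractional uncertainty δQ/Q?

0.231

Since Q is a product/quotient, work with relative uncertainties:
  (-2·δz/z)² = (-2×0.100)² = 0.0400;  (1·δs/s)² = (1×0.0620)² = 0.00384;  (−½·δx/x)² = (-0.5×0.0660)² = 0.00109;  (1·δp/p)² = (1×0.0460)² = 0.00212;  (1·δb/b)² = (1×0.0790)² = 0.00624
δQ/Q = √(0.0533) = 0.231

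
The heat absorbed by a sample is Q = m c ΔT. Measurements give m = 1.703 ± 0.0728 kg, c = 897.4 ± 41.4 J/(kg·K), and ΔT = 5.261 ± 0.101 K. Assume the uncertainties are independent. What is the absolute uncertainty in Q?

529 J

Each factor contributes (exponent × relative error)² to (δQ/Q)²:
  (1·δm/m)² = (1×0.0427)² = 0.00183;  (1·δc/c)² = (1×0.0461)² = 0.00213;  (1·δΔT/ΔT)² = (1×0.0192)² = 0.000369
δQ/Q = √(0.00432) = 0.0658
Q = 8040 J, so δQ = 0.0658 × 8040 = 529 J.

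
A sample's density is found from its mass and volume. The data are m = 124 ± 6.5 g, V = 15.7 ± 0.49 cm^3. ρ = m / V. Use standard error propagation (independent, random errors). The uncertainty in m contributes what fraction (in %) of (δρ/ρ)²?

73.8%

(δρ/ρ)² = (1·δm/m)² + (-1·δV/V)²
  m term: (1×0.0524)² = 0.00275
  V term: (-1×0.0312)² = 0.000974
Total = 0.00372. Share from m = 0.00275/0.00372 = 0.738.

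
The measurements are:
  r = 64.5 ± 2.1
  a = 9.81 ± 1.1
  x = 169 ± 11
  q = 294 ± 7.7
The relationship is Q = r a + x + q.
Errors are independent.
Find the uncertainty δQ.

Let p = r·a = 633. δp/p = √((1·δr/r)² + (1·δa/a)²) = √(0.00106 + 0.0126) = 0.117, so δp = 73.9.
Q = p + x + q: δQ = √(δp² + δx² + δq²) = √(5460 + 121 + 59.3) = 75.1

75.1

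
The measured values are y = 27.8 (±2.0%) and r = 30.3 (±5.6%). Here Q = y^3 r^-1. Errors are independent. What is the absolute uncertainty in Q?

Q is a product of powers, so relative uncertainties combine in quadrature:
  (3·δy/y)² = (3×0.0200)² = 0.00360;  (-1·δr/r)² = (-1×0.0560)² = 0.00314
δQ/Q = √(0.00674) = 0.0821
Q = 709, so δQ = 0.0821 × 709 = 58.2.

58.2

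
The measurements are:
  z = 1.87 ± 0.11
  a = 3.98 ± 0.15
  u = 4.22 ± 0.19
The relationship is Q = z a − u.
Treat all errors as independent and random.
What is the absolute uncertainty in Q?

0.554

Let p = z·a = 7.44. δp/p = √((1·δz/z)² + (1·δa/a)²) = √(0.00346 + 0.00142) = 0.0699, so δp = 0.520.
Q = p − u: δQ = √(δp² + δu²) = √(0.270 + 0.0361) = 0.554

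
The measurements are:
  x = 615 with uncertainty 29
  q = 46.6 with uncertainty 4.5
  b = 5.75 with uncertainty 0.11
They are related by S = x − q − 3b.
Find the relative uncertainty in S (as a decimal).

Sums and differences: (δS)² = Σ (cᵢ δxᵢ)².
  (δx)² = 841;  (δq)² = 20.2;  (3·δb)² = 0.109
δS = √(861) = 29.3
S = 551, so δS/S = 29.3/551 = 0.0533.

0.0533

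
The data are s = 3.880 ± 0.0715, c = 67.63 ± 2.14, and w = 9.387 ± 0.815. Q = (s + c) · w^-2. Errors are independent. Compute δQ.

0.143

Let u = s + c = 71.51. δu = √(δs² + δc²) = √(0.00511 + 4.58) = 2.14, so δu/u = 0.0299.
Q is then a monomial in u, w:
δQ/Q = √((δu/u)² + (-2·δw/w)²) = √(0.000897 + 0.0302) = 0.176
Q = 0.8115, so δQ = 0.176 × 0.8115 = 0.143.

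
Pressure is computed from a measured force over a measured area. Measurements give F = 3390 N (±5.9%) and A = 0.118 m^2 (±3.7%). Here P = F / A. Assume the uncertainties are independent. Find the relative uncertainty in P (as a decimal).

0.0696

Relative error in a monomial: (δP/P)² = Σ (nᵢ · δxᵢ/xᵢ)².
  (1·δF/F)² = (1×0.0590)² = 0.00348;  (-1·δA/A)² = (-1×0.0370)² = 0.00137
δP/P = √(0.00485) = 0.0696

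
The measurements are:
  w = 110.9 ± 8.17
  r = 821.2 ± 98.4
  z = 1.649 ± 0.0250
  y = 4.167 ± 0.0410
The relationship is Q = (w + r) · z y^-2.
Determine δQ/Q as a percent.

Let u = w + r = 932.1. δu = √(δw² + δr²) = √(66.7 + 9680) = 98.7, so δu/u = 0.106.
Q is then a monomial in u, z, y:
δQ/Q = √((δu/u)² + (1·δz/z)² + (-2·δy/y)²) = √(0.0112 + 0.000230 + 0.000387) = 0.109

10.9%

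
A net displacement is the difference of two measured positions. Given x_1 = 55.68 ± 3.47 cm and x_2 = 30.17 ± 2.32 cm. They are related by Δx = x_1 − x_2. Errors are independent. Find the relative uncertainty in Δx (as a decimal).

0.164

Sums and differences: (δΔx)² = Σ (cᵢ δxᵢ)².
  (δx_1)² = 12.0;  (δx_2)² = 5.38
δΔx = √(17.4) = 4.17 cm
Δx = 25.51 cm, so δΔx/Δx = 4.17/25.51 = 0.164.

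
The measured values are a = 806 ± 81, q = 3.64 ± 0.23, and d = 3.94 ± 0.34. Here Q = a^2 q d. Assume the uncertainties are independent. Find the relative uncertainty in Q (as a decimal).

0.228

Products/powers → add relative errors in quadrature, weighted by exponent:
  (2·δa/a)² = (2×0.100)² = 0.0404;  (1·δq/q)² = (1×0.0632)² = 0.00399;  (1·δd/d)² = (1×0.0863)² = 0.00745
δQ/Q = √(0.0518) = 0.228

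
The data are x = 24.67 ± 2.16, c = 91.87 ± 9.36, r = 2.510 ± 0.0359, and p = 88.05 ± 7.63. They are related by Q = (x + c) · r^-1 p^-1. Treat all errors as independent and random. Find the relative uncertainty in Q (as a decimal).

0.120

Let u = x + c = 116.5. δu = √(δx² + δc²) = √(4.67 + 87.6) = 9.61, so δu/u = 0.0824.
Q is then a monomial in u, r, p:
δQ/Q = √((δu/u)² + (-1·δr/r)² + (-1·δp/p)²) = √(0.00679 + 0.000205 + 0.00751) = 0.120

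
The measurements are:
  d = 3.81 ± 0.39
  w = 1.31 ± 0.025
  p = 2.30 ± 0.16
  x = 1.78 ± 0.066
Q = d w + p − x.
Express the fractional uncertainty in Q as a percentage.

Let h = d·w = 4.99. δh/h = √((1·δd/d)² + (1·δw/w)²) = √(0.0105 + 0.000364) = 0.104, so δh = 0.520.
Q = h + p − x: δQ = √(δh² + δp² + δx²) = √(0.270 + 0.0256 + 0.00436) = 0.548
Q = 5.51, so δQ/Q = 0.548/5.51 = 0.0994.

9.94%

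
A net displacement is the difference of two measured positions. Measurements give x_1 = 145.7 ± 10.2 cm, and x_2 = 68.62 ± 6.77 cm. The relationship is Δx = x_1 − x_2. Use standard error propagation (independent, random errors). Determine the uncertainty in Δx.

12.2 cm

Absolute uncertainties add in quadrature for a linear combination:
  (δx_1)² = 104;  (δx_2)² = 45.8
δΔx = √(150) = 12.2 cm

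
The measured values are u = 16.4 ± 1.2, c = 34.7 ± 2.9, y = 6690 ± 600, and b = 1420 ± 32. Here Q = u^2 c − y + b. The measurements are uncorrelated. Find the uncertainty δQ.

1680

Let p = u^2·c = 9330. δp/p = √((2·δu/u)² + (1·δc/c)²) = √(0.0214 + 0.00698) = 0.169, so δp = 1570.
Q = p − y + b: δQ = √(δp² + δy² + δb²) = √(2.47e+06 + 3.6e+05 + 1020) = 1680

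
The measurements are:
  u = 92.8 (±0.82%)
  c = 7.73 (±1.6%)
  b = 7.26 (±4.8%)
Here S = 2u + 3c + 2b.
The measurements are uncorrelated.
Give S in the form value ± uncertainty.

223 ± 1.71

S is a linear combination, so absolute uncertainties add in quadrature:
  (2·δu)² = 2.32;  (3·δc)² = 0.138;  (2·δb)² = 0.486
δS = √(2.94) = 1.71
S = 223.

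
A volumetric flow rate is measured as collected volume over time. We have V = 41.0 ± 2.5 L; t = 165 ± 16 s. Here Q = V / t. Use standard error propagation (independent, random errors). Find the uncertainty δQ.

0.0285 L/s

Since Q is a product/quotient, work with relative uncertainties:
  (1·δV/V)² = (1×0.0610)² = 0.00372;  (-1·δt/t)² = (-1×0.0970)² = 0.00940
δQ/Q = √(0.0131) = 0.115
Q = 0.248 L/s, so δQ = 0.115 × 0.248 = 0.0285 L/s.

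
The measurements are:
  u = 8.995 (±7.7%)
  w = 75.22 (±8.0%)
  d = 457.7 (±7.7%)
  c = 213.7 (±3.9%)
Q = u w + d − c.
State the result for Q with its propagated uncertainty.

920.6 ± 83.4

Let p = u·w = 676.6. δp/p = √((1·δu/u)² + (1·δw/w)²) = √(0.00593 + 0.00640) = 0.111, so δp = 75.1.
Q = p + d − c: δQ = √(δp² + δd² + δc²) = √(5640 + 1240 + 69.5) = 83.4
Q = 920.6.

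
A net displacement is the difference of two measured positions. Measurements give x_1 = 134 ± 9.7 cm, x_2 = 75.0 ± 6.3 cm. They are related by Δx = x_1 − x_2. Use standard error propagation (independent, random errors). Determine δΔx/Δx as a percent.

Absolute uncertainties add in quadrature for a linear combination:
  (δx_1)² = 94.1;  (δx_2)² = 39.7
δΔx = √(134) = 11.6 cm
Δx = 59.0 cm, so δΔx/Δx = 11.6/59.0 = 0.196.

19.6%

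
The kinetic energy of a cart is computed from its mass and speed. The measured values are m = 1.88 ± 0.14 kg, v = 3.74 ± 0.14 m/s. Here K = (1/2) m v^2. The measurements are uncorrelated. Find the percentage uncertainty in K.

Products/powers → add relative errors in quadrature, weighted by exponent:
  (1·δm/m)² = (1×0.0745)² = 0.00555;  (2·δv/v)² = (2×0.0374)² = 0.00560
δK/K = √(0.0112) = 0.106

10.6%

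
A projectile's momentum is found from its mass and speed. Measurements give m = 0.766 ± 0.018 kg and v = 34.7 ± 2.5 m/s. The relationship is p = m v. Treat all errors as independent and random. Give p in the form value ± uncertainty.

p is a product of powers, so relative uncertainties combine in quadrature:
  (1·δm/m)² = (1×0.0235)² = 0.000552;  (1·δv/v)² = (1×0.0720)² = 0.00519
δp/p = √(0.00574) = 0.0758
p = 26.6 kg·m/s, so δp = 0.0758 × 26.6 = 2.01 kg·m/s.

26.6 ± 2.01 kg·m/s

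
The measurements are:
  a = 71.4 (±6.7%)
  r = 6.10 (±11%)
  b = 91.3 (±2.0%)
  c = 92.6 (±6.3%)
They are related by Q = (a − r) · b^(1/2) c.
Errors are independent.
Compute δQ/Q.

Let u = a − r = 65.3. δu = √(δa² + δr²) = √(22.9 + 0.450) = 4.83, so δu/u = 0.0740.
Q is then a monomial in u, b, c:
δQ/Q = √((δu/u)² + (½·δb/b)² + (1·δc/c)²) = √(0.00547 + 0.000100 + 0.00397) = 0.0977

0.0977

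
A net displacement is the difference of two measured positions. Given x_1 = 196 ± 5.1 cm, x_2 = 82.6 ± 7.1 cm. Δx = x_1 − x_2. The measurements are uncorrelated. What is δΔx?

Each term contributes (cᵢ δxᵢ)² to (δΔx)²:
  (δx_1)² = 26.0;  (δx_2)² = 50.4
δΔx = √(76.4) = 8.74 cm

8.74 cm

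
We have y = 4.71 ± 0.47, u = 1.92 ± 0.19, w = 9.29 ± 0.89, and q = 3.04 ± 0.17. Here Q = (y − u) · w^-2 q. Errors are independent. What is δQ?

Let h = y − u = 2.79. δh = √(δy² + δu²) = √(0.221 + 0.0361) = 0.507, so δh/h = 0.182.
Q is then a monomial in h, w, q:
δQ/Q = √((δh/h)² + (-2·δw/w)² + (1·δq/q)²) = √(0.0330 + 0.0367 + 0.00313) = 0.270
Q = 0.0983, so δQ = 0.270 × 0.0983 = 0.0265.

0.0265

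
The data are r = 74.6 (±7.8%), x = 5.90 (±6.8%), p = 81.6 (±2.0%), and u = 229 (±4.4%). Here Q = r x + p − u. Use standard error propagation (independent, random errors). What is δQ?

Let w = r·x = 440. δw/w = √((1·δr/r)² + (1·δx/x)²) = √(0.00608 + 0.00462) = 0.103, so δw = 45.5.
Q = w + p − u: δQ = √(δw² + δp² + δu²) = √(2070 + 2.66 + 102) = 46.7

46.7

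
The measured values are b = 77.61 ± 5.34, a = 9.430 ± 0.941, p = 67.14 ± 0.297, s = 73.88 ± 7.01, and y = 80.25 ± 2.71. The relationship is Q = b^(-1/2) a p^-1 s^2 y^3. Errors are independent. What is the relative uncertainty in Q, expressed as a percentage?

24.0%

Each factor contributes (exponent × relative error)² to (δQ/Q)²:
  (−½·δb/b)² = (-0.5×0.0688)² = 0.00118;  (1·δa/a)² = (1×0.0998)² = 0.00996;  (-1·δp/p)² = (-1×0.00442)² = 1.96e-05;  (2·δs/s)² = (2×0.0949)² = 0.0360;  (3·δy/y)² = (3×0.0338)² = 0.0103
δQ/Q = √(0.0574) = 0.240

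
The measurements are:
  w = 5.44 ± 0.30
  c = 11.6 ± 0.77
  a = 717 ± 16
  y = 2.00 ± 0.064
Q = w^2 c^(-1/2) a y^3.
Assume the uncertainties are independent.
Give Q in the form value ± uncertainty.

49800 ± 7560

Each factor contributes (exponent × relative error)² to (δQ/Q)²:
  (2·δw/w)² = (2×0.0551)² = 0.0122;  (−½·δc/c)² = (-0.5×0.0664)² = 0.00110;  (1·δa/a)² = (1×0.0223)² = 0.000498;  (3·δy/y)² = (3×0.0320)² = 0.00922
δQ/Q = √(0.0230) = 0.152
Q = 49800, so δQ = 0.152 × 49800 = 7560.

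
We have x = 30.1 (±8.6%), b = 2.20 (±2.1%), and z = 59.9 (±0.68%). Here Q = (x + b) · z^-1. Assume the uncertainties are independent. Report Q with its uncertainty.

Let u = x + b = 32.3. δu = √(δx² + δb²) = √(6.70 + 0.00213) = 2.59, so δu/u = 0.0802.
Q is then a monomial in u, z:
δQ/Q = √((δu/u)² + (-1·δz/z)²) = √(0.00642 + 4.62e-05) = 0.0804
Q = 0.539, so δQ = 0.0804 × 0.539 = 0.0434.

0.539 ± 0.0434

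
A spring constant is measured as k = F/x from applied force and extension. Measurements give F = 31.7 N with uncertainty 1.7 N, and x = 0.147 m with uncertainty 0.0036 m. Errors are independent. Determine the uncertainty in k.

12.7 N/m

k is a product of powers, so relative uncertainties combine in quadrature:
  (1·δF/F)² = (1×0.0536)² = 0.00288;  (-1·δx/x)² = (-1×0.0245)² = 0.000600
δk/k = √(0.00348) = 0.0590
k = 216 N/m, so δk = 0.0590 × 216 = 12.7 N/m.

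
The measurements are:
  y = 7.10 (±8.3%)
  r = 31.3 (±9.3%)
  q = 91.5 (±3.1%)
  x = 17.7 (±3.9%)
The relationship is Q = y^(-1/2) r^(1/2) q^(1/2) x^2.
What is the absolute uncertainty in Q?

636

Relative error in a monomial: (δQ/Q)² = Σ (nᵢ · δxᵢ/xᵢ)².
  (−½·δy/y)² = (-0.5×0.0830)² = 0.00172;  (½·δr/r)² = (0.5×0.0930)² = 0.00216;  (½·δq/q)² = (0.5×0.0310)² = 0.000240;  (2·δx/x)² = (2×0.0390)² = 0.00608
δQ/Q = √(0.0102) = 0.101
Q = 6290, so δQ = 0.101 × 6290 = 636.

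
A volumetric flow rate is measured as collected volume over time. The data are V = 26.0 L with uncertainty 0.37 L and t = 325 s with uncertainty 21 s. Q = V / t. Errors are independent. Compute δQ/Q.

Since Q is a product/quotient, work with relative uncertainties:
  (1·δV/V)² = (1×0.0142)² = 0.000203;  (-1·δt/t)² = (-1×0.0646)² = 0.00418
δQ/Q = √(0.00438) = 0.0662

0.0662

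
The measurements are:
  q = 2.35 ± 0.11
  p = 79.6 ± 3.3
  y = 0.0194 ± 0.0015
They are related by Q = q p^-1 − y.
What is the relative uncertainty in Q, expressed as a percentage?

Let w = q·p^-1 = 0.0295. δw/w = √((1·δq/q)² + (-1·δp/p)²) = √(0.00219 + 0.00172) = 0.0625, so δw = 0.00185.
Q = w − y: δQ = √(δw² + δy²) = √(3.41e-06 + 2.25e-06) = 0.00238
Q = 0.0101, so δQ/Q = 0.00238/0.0101 = 0.235.

23.5%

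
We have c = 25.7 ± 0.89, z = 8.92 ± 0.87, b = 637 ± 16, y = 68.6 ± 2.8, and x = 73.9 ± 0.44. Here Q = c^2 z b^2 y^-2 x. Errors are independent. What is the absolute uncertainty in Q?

5.76e+06

Each factor contributes (exponent × relative error)² to (δQ/Q)²:
  (2·δc/c)² = (2×0.0346)² = 0.00480;  (1·δz/z)² = (1×0.0975)² = 0.00951;  (2·δb/b)² = (2×0.0251)² = 0.00252;  (-2·δy/y)² = (-2×0.0408)² = 0.00666;  (1·δx/x)² = (1×0.00595)² = 3.55e-05
δQ/Q = √(0.0235) = 0.153
Q = 3.75e+07, so δQ = 0.153 × 3.75e+07 = 5.76e+06.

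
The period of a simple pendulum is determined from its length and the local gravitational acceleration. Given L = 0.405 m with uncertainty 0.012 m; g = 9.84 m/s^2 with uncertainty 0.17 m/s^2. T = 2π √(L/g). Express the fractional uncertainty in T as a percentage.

1.71%

Each factor contributes (exponent × relative error)² to (δT/T)²:
  (½·δL/L)² = (0.5×0.0296)² = 0.000219;  (−½·δg/g)² = (-0.5×0.0173)² = 7.46e-05
δT/T = √(0.000294) = 0.0171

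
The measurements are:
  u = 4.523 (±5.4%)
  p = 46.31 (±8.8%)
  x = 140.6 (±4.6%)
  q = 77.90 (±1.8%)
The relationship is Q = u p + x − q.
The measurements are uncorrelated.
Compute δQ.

22.6

Let w = u·p = 209.5. δw/w = √((1·δu/u)² + (1·δp/p)²) = √(0.00292 + 0.00774) = 0.103, so δw = 21.6.
Q = w + x − q: δQ = √(δw² + δx² + δq²) = √(468 + 41.8 + 1.97) = 22.6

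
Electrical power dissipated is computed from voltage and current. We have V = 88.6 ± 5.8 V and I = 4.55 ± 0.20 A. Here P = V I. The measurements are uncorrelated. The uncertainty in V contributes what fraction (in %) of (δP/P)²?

(δP/P)² = (1·δV/V)² + (1·δI/I)²
  V term: (1×0.0655)² = 0.00429
  I term: (1×0.0440)² = 0.00193
Total = 0.00622. Share from V = 0.00429/0.00622 = 0.689.

68.9%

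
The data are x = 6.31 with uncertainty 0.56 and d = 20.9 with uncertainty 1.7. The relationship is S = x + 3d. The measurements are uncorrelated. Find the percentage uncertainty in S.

S is a linear combination, so absolute uncertainties add in quadrature:
  (δx)² = 0.314;  (3·δd)² = 26.0
δS = √(26.3) = 5.13
S = 69.0, so δS/S = 5.13/69.0 = 0.0743.

7.43%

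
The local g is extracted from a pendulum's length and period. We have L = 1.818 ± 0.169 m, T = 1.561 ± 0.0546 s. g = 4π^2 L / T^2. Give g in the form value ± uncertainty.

Since g is a product/quotient, work with relative uncertainties:
  (1·δL/L)² = (1×0.0930)² = 0.00864;  (-2·δT/T)² = (-2×0.0350)² = 0.00489
δg/g = √(0.0135) = 0.116
g = 29.45 m/s^2, so δg = 0.116 × 29.45 = 3.43 m/s^2.

29.45 ± 3.43 m/s^2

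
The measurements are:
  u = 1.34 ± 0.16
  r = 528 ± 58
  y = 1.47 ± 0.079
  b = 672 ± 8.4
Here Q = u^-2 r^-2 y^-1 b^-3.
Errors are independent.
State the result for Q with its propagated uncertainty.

(4.48 ± 1.48) × 10^-15

Products/powers → add relative errors in quadrature, weighted by exponent:
  (-2·δu/u)² = (-2×0.119)² = 0.0570;  (-2·δr/r)² = (-2×0.110)² = 0.0483;  (-1·δy/y)² = (-1×0.0537)² = 0.00289;  (-3·δb/b)² = (-3×0.0125)² = 0.00141
δQ/Q = √(0.110) = 0.331
Q = 4.48e-15, so δQ = 0.331 × 4.48e-15 = 1.48e-15.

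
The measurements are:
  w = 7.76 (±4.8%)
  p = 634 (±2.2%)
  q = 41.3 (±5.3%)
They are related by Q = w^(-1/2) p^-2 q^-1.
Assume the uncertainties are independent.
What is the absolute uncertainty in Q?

1.58e-09

Q is a product of powers, so relative uncertainties combine in quadrature:
  (−½·δw/w)² = (-0.5×0.0480)² = 0.000576;  (-2·δp/p)² = (-2×0.0220)² = 0.00194;  (-1·δq/q)² = (-1×0.0530)² = 0.00281
δQ/Q = √(0.00532) = 0.0729
Q = 2.16e-08, so δQ = 0.0729 × 2.16e-08 = 1.58e-09.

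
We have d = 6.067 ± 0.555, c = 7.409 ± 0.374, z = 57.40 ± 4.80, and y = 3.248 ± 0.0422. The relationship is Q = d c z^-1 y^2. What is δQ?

Each factor contributes (exponent × relative error)² to (δQ/Q)²:
  (1·δd/d)² = (1×0.0915)² = 0.00837;  (1·δc/c)² = (1×0.0505)² = 0.00255;  (-1·δz/z)² = (-1×0.0836)² = 0.00699;  (2·δy/y)² = (2×0.0130)² = 0.000675
δQ/Q = √(0.0186) = 0.136
Q = 8.261, so δQ = 0.136 × 8.261 = 1.13.

1.13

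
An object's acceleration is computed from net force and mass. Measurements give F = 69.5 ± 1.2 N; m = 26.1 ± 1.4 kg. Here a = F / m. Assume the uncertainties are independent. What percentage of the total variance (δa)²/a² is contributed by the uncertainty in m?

90.6%

(δa/a)² = (1·δF/F)² + (-1·δm/m)²
  F term: (1×0.0173)² = 0.000298
  m term: (-1×0.0536)² = 0.00288
Total = 0.00318. Share from m = 0.00288/0.00318 = 0.906.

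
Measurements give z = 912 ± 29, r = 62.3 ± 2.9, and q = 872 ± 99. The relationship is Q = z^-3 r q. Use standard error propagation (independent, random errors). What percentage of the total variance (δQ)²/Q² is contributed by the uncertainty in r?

8.97%

(δQ/Q)² = (-3·δz/z)² + (1·δr/r)² + (1·δq/q)²
  z term: (-3×0.0318)² = 0.00910
  r term: (1×0.0465)² = 0.00217
  q term: (1×0.114)² = 0.0129
Total = 0.0242. Share from r = 0.00217/0.0242 = 0.0897.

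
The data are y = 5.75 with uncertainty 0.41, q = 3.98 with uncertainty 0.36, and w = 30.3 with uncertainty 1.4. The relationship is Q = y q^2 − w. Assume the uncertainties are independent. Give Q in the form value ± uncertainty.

Let p = y·q^2 = 91.1. δp/p = √((1·δy/y)² + (2·δq/q)²) = √(0.00508 + 0.0327) = 0.194, so δp = 17.7.
Q = p − w: δQ = √(δp² + δw²) = √(314 + 1.96) = 17.8
Q = 60.8.

60.8 ± 17.8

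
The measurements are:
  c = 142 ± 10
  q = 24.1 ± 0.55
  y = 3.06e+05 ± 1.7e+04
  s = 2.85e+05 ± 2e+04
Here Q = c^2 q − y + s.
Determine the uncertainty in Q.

Let p = c^2·q = 4.86e+05. δp/p = √((2·δc/c)² + (1·δq/q)²) = √(0.0198 + 0.000521) = 0.143, so δp = 69300.
Q = p − y + s: δQ = √(δp² + δy² + δs²) = √(4.81e+09 + 2.89e+08 + 4e+08) = 74100

74100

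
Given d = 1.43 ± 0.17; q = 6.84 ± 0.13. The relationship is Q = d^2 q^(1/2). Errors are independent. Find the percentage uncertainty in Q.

Since Q is a product/quotient, work with relative uncertainties:
  (2·δd/d)² = (2×0.119)² = 0.0565;  (½·δq/q)² = (0.5×0.0190)² = 9.03e-05
δQ/Q = √(0.0566) = 0.238

23.8%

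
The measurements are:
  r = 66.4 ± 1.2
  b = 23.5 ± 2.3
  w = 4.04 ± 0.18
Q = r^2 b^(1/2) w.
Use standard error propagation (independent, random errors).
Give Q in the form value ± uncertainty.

Each factor contributes (exponent × relative error)² to (δQ/Q)²:
  (2·δr/r)² = (2×0.0181)² = 0.00131;  (½·δb/b)² = (0.5×0.0979)² = 0.00239;  (1·δw/w)² = (1×0.0446)² = 0.00199
δQ/Q = √(0.00569) = 0.0754
Q = 86300, so δQ = 0.0754 × 86300 = 6510.

86300 ± 6510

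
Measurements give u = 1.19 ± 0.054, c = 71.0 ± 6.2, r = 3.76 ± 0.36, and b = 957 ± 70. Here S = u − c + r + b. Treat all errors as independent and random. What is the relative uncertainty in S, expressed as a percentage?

7.89%

Sums and differences: (δS)² = Σ (cᵢ δxᵢ)².
  (δu)² = 0.00292;  (δc)² = 38.4;  (δr)² = 0.130;  (δb)² = 4900
δS = √(4940) = 70.3
S = 891, so δS/S = 70.3/891 = 0.0789.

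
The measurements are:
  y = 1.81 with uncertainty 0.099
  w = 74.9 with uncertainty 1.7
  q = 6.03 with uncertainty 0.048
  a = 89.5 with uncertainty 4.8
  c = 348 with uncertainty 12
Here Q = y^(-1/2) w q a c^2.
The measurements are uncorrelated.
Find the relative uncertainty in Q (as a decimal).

Since Q is a product/quotient, work with relative uncertainties:
  (−½·δy/y)² = (-0.5×0.0547)² = 0.000748;  (1·δw/w)² = (1×0.0227)² = 0.000515;  (1·δq/q)² = (1×0.00796)² = 6.34e-05;  (1·δa/a)² = (1×0.0536)² = 0.00288;  (2·δc/c)² = (2×0.0345)² = 0.00476
δQ/Q = √(0.00896) = 0.0947

0.0947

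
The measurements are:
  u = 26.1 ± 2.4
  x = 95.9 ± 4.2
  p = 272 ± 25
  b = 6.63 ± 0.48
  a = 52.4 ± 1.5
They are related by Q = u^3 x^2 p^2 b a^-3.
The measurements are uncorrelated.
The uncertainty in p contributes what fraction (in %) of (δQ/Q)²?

26.0%

(δQ/Q)² = (3·δu/u)² + (2·δx/x)² + (2·δp/p)² + (1·δb/b)² + (-3·δa/a)²
  u term: (3×0.0920)² = 0.0761
  x term: (2×0.0438)² = 0.00767
  p term: (2×0.0919)² = 0.0338
  b term: (1×0.0724)² = 0.00524
  a term: (-3×0.0286)² = 0.00738
Total = 0.130. Share from p = 0.0338/0.130 = 0.260.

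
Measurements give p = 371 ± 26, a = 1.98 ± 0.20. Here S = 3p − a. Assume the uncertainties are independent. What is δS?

78.0

Sums and differences: (δS)² = Σ (cᵢ δxᵢ)².
  (3·δp)² = 6080;  (δa)² = 0.0400
δS = √(6080) = 78.0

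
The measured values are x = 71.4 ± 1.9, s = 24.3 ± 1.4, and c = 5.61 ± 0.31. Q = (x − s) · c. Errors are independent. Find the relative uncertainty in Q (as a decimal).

0.0746

Let u = x − s = 47.1. δu = √(δx² + δs²) = √(3.61 + 1.96) = 2.36, so δu/u = 0.0501.
Q is then a monomial in u, c:
δQ/Q = √((δu/u)² + (1·δc/c)²) = √(0.00251 + 0.00305) = 0.0746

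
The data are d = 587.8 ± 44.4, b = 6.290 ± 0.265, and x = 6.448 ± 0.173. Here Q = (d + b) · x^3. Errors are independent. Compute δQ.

Let u = d + b = 594.1. δu = √(δd² + δb²) = √(1970 + 0.0702) = 44.4, so δu/u = 0.0747.
Q is then a monomial in u, x:
δQ/Q = √((δu/u)² + (3·δx/x)²) = √(0.00559 + 0.00648) = 0.110
Q = 159300, so δQ = 0.110 × 159300 = 17500.

17500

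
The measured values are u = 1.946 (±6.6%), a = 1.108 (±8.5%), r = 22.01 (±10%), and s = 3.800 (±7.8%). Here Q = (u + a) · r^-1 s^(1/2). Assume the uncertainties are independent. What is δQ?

0.0323

Let w = u + a = 3.054. δw = √(δu² + δa²) = √(0.0165 + 0.00887) = 0.159, so δw/w = 0.0521.
Q is then a monomial in w, r, s:
δQ/Q = √((δw/w)² + (-1·δr/r)² + (½·δs/s)²) = √(0.00272 + 0.0100 + 0.00152) = 0.119
Q = 0.2705, so δQ = 0.119 × 0.2705 = 0.0323.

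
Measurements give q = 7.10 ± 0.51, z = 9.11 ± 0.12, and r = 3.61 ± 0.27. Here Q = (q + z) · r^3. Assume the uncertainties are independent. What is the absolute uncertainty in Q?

173

Let u = q + z = 16.2. δu = √(δq² + δz²) = √(0.260 + 0.0144) = 0.524, so δu/u = 0.0323.
Q is then a monomial in u, r:
δQ/Q = √((δu/u)² + (3·δr/r)²) = √(0.00104 + 0.0503) = 0.227
Q = 763, so δQ = 0.227 × 763 = 173.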